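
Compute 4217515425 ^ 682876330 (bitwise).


0b11111011011000100010110110100001 ^ 0b101000101100111101110110101010 = 0b11010011110100011111000000001011 = 3553751051

3553751051


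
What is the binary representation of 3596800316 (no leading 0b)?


3596800316 = 11010110011000101101000100111100 in binary

11010110011000101101000100111100


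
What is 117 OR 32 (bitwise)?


0b1110101 | 0b100000 = 0b1110101 = 117

117


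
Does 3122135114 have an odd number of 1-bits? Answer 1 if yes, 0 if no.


0b10111010000110000000000001001010 has 10 ones => parity 0

0


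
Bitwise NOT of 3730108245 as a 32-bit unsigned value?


~0b11011110010101001110111101010101 = 0b100001101010110001000010101010 = 564859050 (32-bit unsigned)

564859050


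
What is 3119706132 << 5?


0b10111001111100101111000000010100 << 5 = 0b1011100111110010111100000001010000000 = 99830596224

99830596224


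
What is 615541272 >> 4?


0b100100101100000110101000011000 >> 4 = 0b10010010110000011010100001 = 38471329

38471329


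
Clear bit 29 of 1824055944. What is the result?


1824055944 & ~(1 << 29) = 1287185032

1287185032


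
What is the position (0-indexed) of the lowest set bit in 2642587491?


0b10011101100000101010111101100011. Lowest set bit at position 0

0


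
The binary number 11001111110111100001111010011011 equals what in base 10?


11001111110111100001111010011011 in decimal = 3487440539

3487440539


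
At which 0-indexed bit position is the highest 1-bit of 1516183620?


0b1011010010111110010000001000100. Highest set bit at position 30

30


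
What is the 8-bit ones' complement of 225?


225 ^ 255 = 30

30


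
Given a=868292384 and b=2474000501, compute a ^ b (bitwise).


868292384 ^ 2474000501 = 2696370005

2696370005


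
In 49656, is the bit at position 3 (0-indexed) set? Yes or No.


0b1100000111111000, bit 3 = 1. Yes

Yes


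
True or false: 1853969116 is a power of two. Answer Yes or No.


0b1101110100000010101001011011100. Multiple bits set => No

No


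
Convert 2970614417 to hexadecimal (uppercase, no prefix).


2970614417 = B10FFA91 hex

B10FFA91


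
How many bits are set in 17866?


0b100010111001010 has 7 set bits

7


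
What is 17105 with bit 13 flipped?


17105 ^ (1 << 13) = 17105 ^ 8192 = 25297

25297


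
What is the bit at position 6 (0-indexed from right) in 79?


0b1001111, position 6 = 1

1


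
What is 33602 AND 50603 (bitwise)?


0b1000001101000010 & 0b1100010110101011 = 0b1000000100000010 = 33026

33026


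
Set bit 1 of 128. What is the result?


128 | (1 << 1) = 128 | 2 = 130

130


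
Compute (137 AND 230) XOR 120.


Step 1: 137 & 230 = 128
Step 2: 128 ^ 120 = 248

248


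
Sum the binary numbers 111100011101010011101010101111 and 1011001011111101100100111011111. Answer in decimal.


111100011101010011101010101111 + 1011001011111101100100111011111 = 10010101111101000000010010001110 = 2515797134

2515797134


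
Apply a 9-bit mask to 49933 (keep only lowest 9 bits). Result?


49933 & 511 = 269

269


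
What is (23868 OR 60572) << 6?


Step 1: 23868 | 60572 = 64956
Step 2: 64956 << 6 = 4157184

4157184


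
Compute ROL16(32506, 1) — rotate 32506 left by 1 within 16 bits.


Rotate 0b111111011111010 left by 1 (16-bit) = 0b1111110111110100 = 65012

65012


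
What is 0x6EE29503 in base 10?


6EE29503 hex = 1860343043 decimal

1860343043


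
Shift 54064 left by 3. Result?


0b1101001100110000 << 3 = 0b1101001100110000000 = 432512

432512


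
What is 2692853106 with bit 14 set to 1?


2692853106 | (1 << 14) = 2692853106 | 16384 = 2692869490

2692869490


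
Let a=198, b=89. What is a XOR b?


198 ^ 89 = 159

159


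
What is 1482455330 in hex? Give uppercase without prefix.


1482455330 = 585C7922 hex

585C7922


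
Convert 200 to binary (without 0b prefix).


200 = 11001000 in binary

11001000


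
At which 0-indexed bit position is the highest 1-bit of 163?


0b10100011. Highest set bit at position 7

7


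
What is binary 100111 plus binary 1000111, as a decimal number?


100111 + 1000111 = 1101110 = 110

110


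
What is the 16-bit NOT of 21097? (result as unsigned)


~0b101001001101001 = 0b1010110110010110 = 44438 (16-bit unsigned)

44438


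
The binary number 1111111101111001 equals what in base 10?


1111111101111001 in decimal = 65401

65401


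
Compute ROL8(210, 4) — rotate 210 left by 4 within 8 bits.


Rotate 0b11010010 left by 4 (8-bit) = 0b101101 = 45

45


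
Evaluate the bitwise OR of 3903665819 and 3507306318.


0b11101000101011010011011010011011 | 0b11010001000011010011111101001110 = 0b11111001101011010011111111011111 = 4188880863

4188880863


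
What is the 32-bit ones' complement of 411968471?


411968471 ^ 4294967295 = 3882998824

3882998824


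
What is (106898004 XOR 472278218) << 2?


Step 1: 106898004 ^ 472278218 = 444155550
Step 2: 444155550 << 2 = 1776622200

1776622200


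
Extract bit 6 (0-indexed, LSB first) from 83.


0b1010011, position 6 = 1

1


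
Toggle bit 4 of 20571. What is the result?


20571 ^ (1 << 4) = 20571 ^ 16 = 20555

20555


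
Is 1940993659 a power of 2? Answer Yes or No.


0b1110011101100010011011001111011. Multiple bits set => No

No


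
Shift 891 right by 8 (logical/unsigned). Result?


0b1101111011 >> 8 = 0b11 = 3

3


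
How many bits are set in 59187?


0b1110011100110011 has 10 set bits

10


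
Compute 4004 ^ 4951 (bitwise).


0b111110100100 ^ 0b1001101010111 = 0b1110011110011 = 7411

7411


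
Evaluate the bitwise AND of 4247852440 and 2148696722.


0b11111101001100010001010110011000 & 0b10000000000100101000001010010010 = 0b10000000000100000000000010010000 = 2148532368

2148532368


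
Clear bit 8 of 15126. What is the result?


15126 & ~(1 << 8) = 14870

14870


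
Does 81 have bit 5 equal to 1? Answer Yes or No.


0b1010001, bit 5 = 0. No

No


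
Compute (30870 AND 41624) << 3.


Step 1: 30870 & 41624 = 8336
Step 2: 8336 << 3 = 66688

66688


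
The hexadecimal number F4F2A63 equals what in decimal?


F4F2A63 hex = 256846435 decimal

256846435


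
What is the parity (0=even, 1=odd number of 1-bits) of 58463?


0b1110010001011111 has 10 ones => parity 0

0


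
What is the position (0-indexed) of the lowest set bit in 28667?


0b110111111111011. Lowest set bit at position 0

0


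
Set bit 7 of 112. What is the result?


112 | (1 << 7) = 112 | 128 = 240

240


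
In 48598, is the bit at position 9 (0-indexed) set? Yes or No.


0b1011110111010110, bit 9 = 0. No

No


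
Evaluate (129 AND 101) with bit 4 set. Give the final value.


Step 1: 129 & 101 = 1
Step 2: 1 | (1 << 4) = 1 | 16 = 17

17


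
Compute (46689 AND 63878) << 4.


Step 1: 46689 & 63878 = 45056
Step 2: 45056 << 4 = 720896

720896


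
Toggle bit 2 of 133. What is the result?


133 ^ (1 << 2) = 133 ^ 4 = 129

129


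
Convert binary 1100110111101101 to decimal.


1100110111101101 in decimal = 52717

52717


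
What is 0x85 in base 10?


85 hex = 133 decimal

133


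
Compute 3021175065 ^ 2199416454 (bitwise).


0b10110100000100110111100100011001 ^ 0b10000011000110000110111010000110 = 0b110111000010110001011110011111 = 923473823

923473823


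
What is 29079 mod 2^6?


29079 & 63 = 23

23


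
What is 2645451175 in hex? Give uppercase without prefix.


2645451175 = 9DAE61A7 hex

9DAE61A7


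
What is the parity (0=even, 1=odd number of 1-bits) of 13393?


0b11010001010001 has 6 ones => parity 0

0


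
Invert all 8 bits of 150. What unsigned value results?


150 ^ 255 = 105

105


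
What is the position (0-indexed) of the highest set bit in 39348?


0b1001100110110100. Highest set bit at position 15

15


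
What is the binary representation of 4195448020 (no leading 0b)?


4195448020 = 11111010000100010111010011010100 in binary

11111010000100010111010011010100


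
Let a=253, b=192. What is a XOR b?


253 ^ 192 = 61

61


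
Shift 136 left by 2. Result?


0b10001000 << 2 = 0b1000100000 = 544

544


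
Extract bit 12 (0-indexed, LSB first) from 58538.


0b1110010010101010, position 12 = 0

0


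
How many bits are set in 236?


0b11101100 has 5 set bits

5


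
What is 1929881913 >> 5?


0b1110011000001111010100100111001 >> 5 = 0b11100110000011110101001001 = 60308809

60308809


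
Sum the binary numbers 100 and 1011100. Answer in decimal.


100 + 1011100 = 1100000 = 96

96


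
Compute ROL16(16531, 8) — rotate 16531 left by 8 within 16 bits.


Rotate 0b100000010010011 left by 8 (16-bit) = 0b1001001101000000 = 37696

37696


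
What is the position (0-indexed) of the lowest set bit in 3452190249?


0b11001101110001000011111000101001. Lowest set bit at position 0

0


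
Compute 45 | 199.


0b101101 | 0b11000111 = 0b11101111 = 239

239


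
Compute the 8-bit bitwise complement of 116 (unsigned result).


~0b1110100 = 0b10001011 = 139 (8-bit unsigned)

139


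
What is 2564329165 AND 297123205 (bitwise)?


0b10011000110110001000111011001101 & 0b10001101101011011110110000101 = 0b10000100100001000110010000101 = 277908613

277908613


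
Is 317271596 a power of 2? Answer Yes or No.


0b10010111010010010111000101100. Multiple bits set => No

No


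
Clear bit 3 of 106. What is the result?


106 & ~(1 << 3) = 98

98


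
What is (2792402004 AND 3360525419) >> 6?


Step 1: 2792402004 & 3360525419 = 2151713856
Step 2: 2151713856 >> 6 = 33620529

33620529


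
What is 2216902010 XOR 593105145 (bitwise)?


0b10000100001000110011110101111010 ^ 0b100011010110100001000011111001 = 0b10100111011110010010110110000011 = 2809736579

2809736579


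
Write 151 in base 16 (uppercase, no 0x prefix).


151 = 97 hex

97


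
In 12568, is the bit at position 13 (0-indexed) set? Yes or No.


0b11000100011000, bit 13 = 1. Yes

Yes


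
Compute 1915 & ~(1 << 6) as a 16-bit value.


1915 & ~(1 << 6) = 1851

1851


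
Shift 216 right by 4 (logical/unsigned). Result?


0b11011000 >> 4 = 0b1101 = 13

13


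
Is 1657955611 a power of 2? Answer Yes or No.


0b1100010110100100110010100011011. Multiple bits set => No

No


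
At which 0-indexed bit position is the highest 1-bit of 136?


0b10001000. Highest set bit at position 7

7


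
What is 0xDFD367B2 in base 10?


DFD367B2 hex = 3755173810 decimal

3755173810


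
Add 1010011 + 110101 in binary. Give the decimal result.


1010011 + 110101 = 10001000 = 136

136


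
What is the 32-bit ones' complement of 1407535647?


1407535647 ^ 4294967295 = 2887431648

2887431648


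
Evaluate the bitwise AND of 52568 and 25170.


0b1100110101011000 & 0b110001001010010 = 0b100000001010000 = 16464

16464


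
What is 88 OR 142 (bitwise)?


0b1011000 | 0b10001110 = 0b11011110 = 222

222


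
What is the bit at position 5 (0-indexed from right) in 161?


0b10100001, position 5 = 1

1


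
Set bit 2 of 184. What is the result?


184 | (1 << 2) = 184 | 4 = 188

188


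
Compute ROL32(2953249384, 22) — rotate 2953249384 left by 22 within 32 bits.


Rotate 0b10110000000001110000001001101000 left by 22 (32-bit) = 0b10011010001011000000000111000000 = 2586575296

2586575296


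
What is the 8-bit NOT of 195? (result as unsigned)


~0b11000011 = 0b111100 = 60 (8-bit unsigned)

60


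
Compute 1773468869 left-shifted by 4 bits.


0b1101001101101001111110011000101 << 4 = 0b11010011011010011111100110001010000 = 28375501904

28375501904


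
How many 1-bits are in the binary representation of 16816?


0b100000110110000 has 5 set bits

5


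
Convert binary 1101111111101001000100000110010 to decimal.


1101111111101001000100000110010 in decimal = 1878296626

1878296626


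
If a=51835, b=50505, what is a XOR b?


51835 ^ 50505 = 3890

3890


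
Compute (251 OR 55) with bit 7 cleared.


Step 1: 251 | 55 = 255
Step 2: 255 & ~(1 << 7) = 127

127


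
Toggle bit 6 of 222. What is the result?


222 ^ (1 << 6) = 222 ^ 64 = 158

158


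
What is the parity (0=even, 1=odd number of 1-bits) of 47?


0b101111 has 5 ones => parity 1

1


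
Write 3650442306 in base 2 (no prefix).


3650442306 = 11011001100101010101010001000010 in binary

11011001100101010101010001000010


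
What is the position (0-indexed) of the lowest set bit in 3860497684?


0b11100110000110101000010100010100. Lowest set bit at position 2

2


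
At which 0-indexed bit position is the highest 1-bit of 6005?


0b1011101110101. Highest set bit at position 12

12


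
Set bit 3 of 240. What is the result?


240 | (1 << 3) = 240 | 8 = 248

248


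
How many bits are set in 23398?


0b101101101100110 has 9 set bits

9


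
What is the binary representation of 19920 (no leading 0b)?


19920 = 100110111010000 in binary

100110111010000


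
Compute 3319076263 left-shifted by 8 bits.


0b11000101110101010001010110100111 << 8 = 0b1100010111010101000101011010011100000000 = 849683523328

849683523328


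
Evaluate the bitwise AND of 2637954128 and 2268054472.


0b10011101001110111111110001010000 & 0b10000111001011111100001111001000 = 0b10000101001010111100000001000000 = 2234236992

2234236992


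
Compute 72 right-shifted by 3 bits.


0b1001000 >> 3 = 0b1001 = 9

9


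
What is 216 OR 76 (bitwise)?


0b11011000 | 0b1001100 = 0b11011100 = 220

220


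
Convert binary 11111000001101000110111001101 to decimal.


11111000001101000110111001101 in decimal = 520523213

520523213


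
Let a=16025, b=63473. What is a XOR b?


16025 ^ 63473 = 51560

51560


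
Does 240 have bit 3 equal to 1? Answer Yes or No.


0b11110000, bit 3 = 0. No

No


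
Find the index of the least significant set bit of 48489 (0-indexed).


0b1011110101101001. Lowest set bit at position 0

0


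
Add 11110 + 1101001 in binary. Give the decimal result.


11110 + 1101001 = 10000111 = 135

135


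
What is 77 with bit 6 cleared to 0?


77 & ~(1 << 6) = 13

13


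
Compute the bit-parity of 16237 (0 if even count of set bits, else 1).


0b11111101101101 has 11 ones => parity 1

1


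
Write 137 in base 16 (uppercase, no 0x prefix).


137 = 89 hex

89


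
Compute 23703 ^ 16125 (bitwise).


0b101110010010111 ^ 0b11111011111101 = 0b110001001101010 = 25194

25194


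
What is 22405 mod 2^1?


22405 & 1 = 1

1


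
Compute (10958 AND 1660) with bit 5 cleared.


Step 1: 10958 & 1660 = 588
Step 2: 588 & ~(1 << 5) = 588

588


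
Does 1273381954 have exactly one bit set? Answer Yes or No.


0b1001011111001100100010001000010. Multiple bits set => No

No


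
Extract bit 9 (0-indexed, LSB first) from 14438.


0b11100001100110, position 9 = 0

0


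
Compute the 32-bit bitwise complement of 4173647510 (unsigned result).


~0b11111000110001001100111010010110 = 0b111001110110011000101101001 = 121319785 (32-bit unsigned)

121319785


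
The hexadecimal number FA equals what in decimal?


FA hex = 250 decimal

250


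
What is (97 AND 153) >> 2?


Step 1: 97 & 153 = 1
Step 2: 1 >> 2 = 0

0


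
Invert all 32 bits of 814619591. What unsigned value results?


814619591 ^ 4294967295 = 3480347704

3480347704


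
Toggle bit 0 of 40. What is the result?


40 ^ (1 << 0) = 40 ^ 1 = 41

41


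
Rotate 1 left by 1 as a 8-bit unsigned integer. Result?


Rotate 0b1 left by 1 (8-bit) = 0b10 = 2

2


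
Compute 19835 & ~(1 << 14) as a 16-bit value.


19835 & ~(1 << 14) = 3451

3451


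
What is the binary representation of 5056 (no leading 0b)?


5056 = 1001111000000 in binary

1001111000000


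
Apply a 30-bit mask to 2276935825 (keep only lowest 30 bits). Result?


2276935825 & 1073741823 = 129452177

129452177


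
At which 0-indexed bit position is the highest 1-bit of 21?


0b10101. Highest set bit at position 4

4


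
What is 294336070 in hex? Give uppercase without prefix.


294336070 = 118B3646 hex

118B3646


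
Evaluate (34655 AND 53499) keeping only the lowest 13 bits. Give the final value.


Step 1: 34655 & 53499 = 32859
Step 2: 32859 & 8191 = 91

91


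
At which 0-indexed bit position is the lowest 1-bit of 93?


0b1011101. Lowest set bit at position 0

0


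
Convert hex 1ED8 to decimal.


1ED8 hex = 7896 decimal

7896


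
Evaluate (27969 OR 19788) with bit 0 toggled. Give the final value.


Step 1: 27969 | 19788 = 27981
Step 2: 27981 ^ (1 << 0) = 27981 ^ 1 = 27980

27980


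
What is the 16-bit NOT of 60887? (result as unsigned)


~0b1110110111010111 = 0b1001000101000 = 4648 (16-bit unsigned)

4648


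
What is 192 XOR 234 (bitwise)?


0b11000000 ^ 0b11101010 = 0b101010 = 42

42


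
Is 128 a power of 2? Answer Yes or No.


0b10000000. Only one bit set => Yes

Yes


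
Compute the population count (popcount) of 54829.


0b1101011000101101 has 9 set bits

9


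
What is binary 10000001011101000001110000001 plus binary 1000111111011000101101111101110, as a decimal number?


10000001011101000001110000001 + 1000111111011000101101111101110 = 1011000000110101101111101101111 = 1478156143

1478156143


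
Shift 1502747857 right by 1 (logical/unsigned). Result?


0b1011001100100100001110011010001 >> 1 = 0b101100110010010000111001101000 = 751373928

751373928


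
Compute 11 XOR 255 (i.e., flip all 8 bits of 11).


11 ^ 255 = 244

244


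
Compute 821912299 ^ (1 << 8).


821912299 ^ (1 << 8) = 821912299 ^ 256 = 821912555

821912555


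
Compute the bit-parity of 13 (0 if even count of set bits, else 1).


0b1101 has 3 ones => parity 1

1


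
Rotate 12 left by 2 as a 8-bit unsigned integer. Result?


Rotate 0b1100 left by 2 (8-bit) = 0b110000 = 48

48


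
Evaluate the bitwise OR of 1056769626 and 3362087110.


0b111110111111010000011001011010 | 0b11001000011001010110000011000110 = 0b11111110111111010110011011011110 = 4278019806

4278019806


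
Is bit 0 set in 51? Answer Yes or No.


0b110011, bit 0 = 1. Yes

Yes


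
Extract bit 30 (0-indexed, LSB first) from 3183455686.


0b10111101101111111010110111000110, position 30 = 0

0


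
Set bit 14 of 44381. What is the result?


44381 | (1 << 14) = 44381 | 16384 = 60765

60765


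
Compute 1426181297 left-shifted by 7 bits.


0b1010101000000011100110010110001 << 7 = 0b10101010000000111001100101100010000000 = 182551206016

182551206016


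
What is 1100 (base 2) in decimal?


1100 in decimal = 12

12


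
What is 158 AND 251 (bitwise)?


0b10011110 & 0b11111011 = 0b10011010 = 154

154


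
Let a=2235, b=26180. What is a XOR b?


2235 ^ 26180 = 28415

28415


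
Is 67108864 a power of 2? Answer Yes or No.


0b100000000000000000000000000. Only one bit set => Yes

Yes


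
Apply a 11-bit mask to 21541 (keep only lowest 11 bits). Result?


21541 & 2047 = 1061

1061


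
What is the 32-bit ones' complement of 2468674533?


2468674533 ^ 4294967295 = 1826292762

1826292762


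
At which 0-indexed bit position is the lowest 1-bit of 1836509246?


0b1101101011101101110100000111110. Lowest set bit at position 1

1


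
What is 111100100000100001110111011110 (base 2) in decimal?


111100100000100001110111011110 in decimal = 1015160286

1015160286


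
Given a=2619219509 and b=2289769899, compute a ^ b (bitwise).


2619219509 ^ 2289769899 = 342164382

342164382


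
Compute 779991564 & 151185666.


0b101110011111011011101000001100 & 0b1001000000101110100100000010 = 0b1000000000001010100000000000 = 134260736

134260736


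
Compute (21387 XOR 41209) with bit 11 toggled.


Step 1: 21387 ^ 41209 = 62322
Step 2: 62322 ^ (1 << 11) = 62322 ^ 2048 = 64370

64370


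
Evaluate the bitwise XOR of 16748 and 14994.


0b100000101101100 ^ 0b11101010010010 = 0b111101111111110 = 31742

31742


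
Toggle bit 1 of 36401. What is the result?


36401 ^ (1 << 1) = 36401 ^ 2 = 36403

36403


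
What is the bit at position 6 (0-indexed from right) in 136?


0b10001000, position 6 = 0

0


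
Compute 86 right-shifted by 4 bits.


0b1010110 >> 4 = 0b101 = 5

5


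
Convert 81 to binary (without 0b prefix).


81 = 1010001 in binary

1010001


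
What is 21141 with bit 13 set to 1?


21141 | (1 << 13) = 21141 | 8192 = 29333

29333


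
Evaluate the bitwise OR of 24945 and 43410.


0b110000101110001 | 0b1010100110010010 = 0b1110100111110011 = 59891

59891


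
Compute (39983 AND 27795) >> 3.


Step 1: 39983 & 27795 = 3075
Step 2: 3075 >> 3 = 384

384


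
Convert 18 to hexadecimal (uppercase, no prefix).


18 = 12 hex

12


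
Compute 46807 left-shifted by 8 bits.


0b1011011011010111 << 8 = 0b101101101101011100000000 = 11982592

11982592


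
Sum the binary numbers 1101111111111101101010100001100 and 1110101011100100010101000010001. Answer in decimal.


1101111111111101101010100001100 + 1110101011100100010101000010001 = 11100101011100001111111100011101 = 3849387805

3849387805


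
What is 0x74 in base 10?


74 hex = 116 decimal

116


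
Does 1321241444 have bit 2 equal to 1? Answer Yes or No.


0b1001110110000001000101101100100, bit 2 = 1. Yes

Yes


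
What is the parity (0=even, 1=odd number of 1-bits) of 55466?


0b1101100010101010 has 8 ones => parity 0

0


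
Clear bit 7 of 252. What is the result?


252 & ~(1 << 7) = 124

124


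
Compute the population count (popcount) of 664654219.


0b100111100111011101000110001011 has 17 set bits

17


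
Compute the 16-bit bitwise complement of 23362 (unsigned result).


~0b101101101000010 = 0b1010010010111101 = 42173 (16-bit unsigned)

42173


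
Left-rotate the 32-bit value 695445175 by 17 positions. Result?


Rotate 0b101001011100111010011010110111 left by 17 (32-bit) = 0b1001101011011100101001011100111 = 1299075815

1299075815


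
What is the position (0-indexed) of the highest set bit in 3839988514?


0b11100100111000011001001100100010. Highest set bit at position 31

31


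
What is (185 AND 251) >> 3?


Step 1: 185 & 251 = 185
Step 2: 185 >> 3 = 23

23


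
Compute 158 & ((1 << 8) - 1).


158 & 255 = 158

158


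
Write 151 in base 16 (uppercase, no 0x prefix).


151 = 97 hex

97


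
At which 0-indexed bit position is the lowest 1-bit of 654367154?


0b100111000000001101100110110010. Lowest set bit at position 1

1


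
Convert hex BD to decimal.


BD hex = 189 decimal

189


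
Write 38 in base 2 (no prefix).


38 = 100110 in binary

100110


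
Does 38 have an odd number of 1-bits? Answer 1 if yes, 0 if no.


0b100110 has 3 ones => parity 1

1


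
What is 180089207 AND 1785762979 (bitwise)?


0b1010101110111111000101110111 & 0b1101010011100001001010010100011 = 0b1010001100001001000000100011 = 170954787

170954787


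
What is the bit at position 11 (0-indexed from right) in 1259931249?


0b1001011000110010000011001110001, position 11 = 0

0


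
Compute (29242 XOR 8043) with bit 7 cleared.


Step 1: 29242 ^ 8043 = 27985
Step 2: 27985 & ~(1 << 7) = 27985

27985


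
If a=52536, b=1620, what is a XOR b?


52536 ^ 1620 = 52076

52076


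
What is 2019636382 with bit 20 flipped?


2019636382 ^ (1 << 20) = 2019636382 ^ 1048576 = 2020684958

2020684958


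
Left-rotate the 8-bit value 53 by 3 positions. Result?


Rotate 0b110101 left by 3 (8-bit) = 0b10101001 = 169

169


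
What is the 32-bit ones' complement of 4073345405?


4073345405 ^ 4294967295 = 221621890

221621890


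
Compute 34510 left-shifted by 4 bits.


0b1000011011001110 << 4 = 0b10000110110011100000 = 552160

552160


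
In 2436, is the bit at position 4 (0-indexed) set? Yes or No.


0b100110000100, bit 4 = 0. No

No


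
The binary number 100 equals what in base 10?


100 in decimal = 4

4


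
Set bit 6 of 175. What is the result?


175 | (1 << 6) = 175 | 64 = 239

239


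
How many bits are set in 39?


0b100111 has 4 set bits

4


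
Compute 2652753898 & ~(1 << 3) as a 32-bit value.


2652753898 & ~(1 << 3) = 2652753890

2652753890


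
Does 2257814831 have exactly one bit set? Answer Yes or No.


0b10000110100100111000010100101111. Multiple bits set => No

No


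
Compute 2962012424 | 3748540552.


0b10110000100011001011100100001000 | 0b11011111011011100011000010001000 = 0b11111111111011101011100110001000 = 4293835144

4293835144


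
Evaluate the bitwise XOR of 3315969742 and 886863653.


0b11000101101001011010111011001110 ^ 0b110100110111000111011100100101 = 0b11110001011110011101100111101011 = 4051294699

4051294699


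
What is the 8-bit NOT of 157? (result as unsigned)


~0b10011101 = 0b1100010 = 98 (8-bit unsigned)

98


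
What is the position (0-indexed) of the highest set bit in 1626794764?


0b1100000111101101110101100001100. Highest set bit at position 30

30


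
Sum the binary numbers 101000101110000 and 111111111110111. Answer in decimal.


101000101110000 + 111111111110111 = 1101000101100111 = 53607

53607


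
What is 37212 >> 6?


0b1001000101011100 >> 6 = 0b1001000101 = 581

581


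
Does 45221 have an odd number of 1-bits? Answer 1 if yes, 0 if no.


0b1011000010100101 has 7 ones => parity 1

1


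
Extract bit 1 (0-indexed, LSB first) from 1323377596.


0b1001110111000010010001110111100, position 1 = 0

0


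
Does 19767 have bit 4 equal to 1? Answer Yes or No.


0b100110100110111, bit 4 = 1. Yes

Yes


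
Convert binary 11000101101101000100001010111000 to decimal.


11000101101101000100001010111000 in decimal = 3316925112

3316925112


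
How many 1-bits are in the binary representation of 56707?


0b1101110110000011 has 9 set bits

9


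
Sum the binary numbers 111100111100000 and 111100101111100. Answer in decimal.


111100111100000 + 111100101111100 = 1111001101011100 = 62300

62300


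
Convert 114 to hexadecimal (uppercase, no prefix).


114 = 72 hex

72


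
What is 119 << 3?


0b1110111 << 3 = 0b1110111000 = 952

952


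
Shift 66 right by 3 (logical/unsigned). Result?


0b1000010 >> 3 = 0b1000 = 8

8


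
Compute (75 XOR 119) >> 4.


Step 1: 75 ^ 119 = 60
Step 2: 60 >> 4 = 3

3


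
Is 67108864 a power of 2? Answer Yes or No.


0b100000000000000000000000000. Only one bit set => Yes

Yes


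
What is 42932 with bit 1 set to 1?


42932 | (1 << 1) = 42932 | 2 = 42934

42934


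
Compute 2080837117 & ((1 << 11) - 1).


2080837117 & 2047 = 1533

1533


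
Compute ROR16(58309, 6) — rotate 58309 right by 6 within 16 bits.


Rotate 0b1110001111000101 right by 6 (16-bit) = 0b1011110001111 = 6031

6031


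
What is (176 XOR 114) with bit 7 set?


Step 1: 176 ^ 114 = 194
Step 2: 194 | (1 << 7) = 194 | 128 = 194

194


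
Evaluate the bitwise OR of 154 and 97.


0b10011010 | 0b1100001 = 0b11111011 = 251

251


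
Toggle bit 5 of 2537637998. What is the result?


2537637998 ^ (1 << 5) = 2537637998 ^ 32 = 2537637966

2537637966


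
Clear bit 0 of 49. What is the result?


49 & ~(1 << 0) = 48

48


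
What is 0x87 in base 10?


87 hex = 135 decimal

135


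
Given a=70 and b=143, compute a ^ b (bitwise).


70 ^ 143 = 201

201


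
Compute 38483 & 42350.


0b1001011001010011 & 0b1010010101101110 = 0b1000010001000010 = 33858

33858


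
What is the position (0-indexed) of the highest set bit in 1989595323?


0b1110110100101101101000010111011. Highest set bit at position 30

30


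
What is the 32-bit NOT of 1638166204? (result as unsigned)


~0b1100001101001000110111010111100 = 0b10011110010110111001000101000011 = 2656801091 (32-bit unsigned)

2656801091


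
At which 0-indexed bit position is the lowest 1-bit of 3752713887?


0b11011111101011011101111010011111. Lowest set bit at position 0

0


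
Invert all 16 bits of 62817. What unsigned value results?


62817 ^ 65535 = 2718

2718


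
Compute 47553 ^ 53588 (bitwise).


0b1011100111000001 ^ 0b1101000101010100 = 0b110100010010101 = 26773

26773


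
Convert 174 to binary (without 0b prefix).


174 = 10101110 in binary

10101110


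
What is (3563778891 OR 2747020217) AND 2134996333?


Step 1: 3563778891 | 2747020217 = 4160680955
Step 2: 4160680955 & 2134996333 = 2000712041

2000712041


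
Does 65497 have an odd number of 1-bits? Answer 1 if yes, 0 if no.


0b1111111111011001 has 13 ones => parity 1

1


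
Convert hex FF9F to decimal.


FF9F hex = 65439 decimal

65439


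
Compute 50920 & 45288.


0b1100011011101000 & 0b1011000011101000 = 0b1000000011101000 = 33000

33000


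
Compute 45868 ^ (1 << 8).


45868 ^ (1 << 8) = 45868 ^ 256 = 45612

45612


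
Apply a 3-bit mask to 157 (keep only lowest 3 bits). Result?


157 & 7 = 5

5


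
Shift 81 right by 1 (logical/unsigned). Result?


0b1010001 >> 1 = 0b101000 = 40

40


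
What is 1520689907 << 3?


0b1011010101000111110001011110011 << 3 = 0b1011010101000111110001011110011000 = 12165519256

12165519256


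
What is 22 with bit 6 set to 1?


22 | (1 << 6) = 22 | 64 = 86

86


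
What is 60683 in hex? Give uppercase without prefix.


60683 = ED0B hex

ED0B


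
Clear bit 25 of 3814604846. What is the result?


3814604846 & ~(1 << 25) = 3781050414

3781050414


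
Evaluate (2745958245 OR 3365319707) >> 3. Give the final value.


Step 1: 2745958245 | 3365319707 = 3955228543
Step 2: 3955228543 >> 3 = 494403567

494403567


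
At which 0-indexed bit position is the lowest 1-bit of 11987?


0b10111011010011. Lowest set bit at position 0

0


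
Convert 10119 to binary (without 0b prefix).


10119 = 10011110000111 in binary

10011110000111


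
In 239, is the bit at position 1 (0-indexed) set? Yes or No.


0b11101111, bit 1 = 1. Yes

Yes


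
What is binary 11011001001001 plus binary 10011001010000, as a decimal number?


11011001001001 + 10011001010000 = 101110010011001 = 23705

23705


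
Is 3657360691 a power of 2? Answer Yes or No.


0b11011001111111101110010100110011. Multiple bits set => No

No


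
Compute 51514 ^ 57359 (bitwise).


0b1100100100111010 ^ 0b1110000000001111 = 0b10100100110101 = 10549

10549


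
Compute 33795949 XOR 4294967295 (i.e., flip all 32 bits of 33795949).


33795949 ^ 4294967295 = 4261171346

4261171346


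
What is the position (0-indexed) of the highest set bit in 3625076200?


0b11011000000100100100010111101000. Highest set bit at position 31

31


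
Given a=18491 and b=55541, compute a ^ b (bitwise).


18491 ^ 55541 = 37070

37070


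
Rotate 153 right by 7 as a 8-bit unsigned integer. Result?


Rotate 0b10011001 right by 7 (8-bit) = 0b110011 = 51

51


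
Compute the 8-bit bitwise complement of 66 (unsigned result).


~0b1000010 = 0b10111101 = 189 (8-bit unsigned)

189


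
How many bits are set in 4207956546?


0b11111010110100000101001001000010 has 14 set bits

14


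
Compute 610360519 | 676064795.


0b100100011000010101110011000111 | 0b101000010010111110111000011011 = 0b101100011010111111111011011111 = 745275103

745275103


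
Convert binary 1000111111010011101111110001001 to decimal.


1000111111010011101111110001001 in decimal = 1206509449

1206509449


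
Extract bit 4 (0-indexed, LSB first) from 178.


0b10110010, position 4 = 1

1


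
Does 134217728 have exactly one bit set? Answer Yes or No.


0b1000000000000000000000000000. Only one bit set => Yes

Yes


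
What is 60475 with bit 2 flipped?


60475 ^ (1 << 2) = 60475 ^ 4 = 60479

60479


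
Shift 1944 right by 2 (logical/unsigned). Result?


0b11110011000 >> 2 = 0b111100110 = 486

486


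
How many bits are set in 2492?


0b100110111100 has 7 set bits

7


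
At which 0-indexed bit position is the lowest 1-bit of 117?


0b1110101. Lowest set bit at position 0

0


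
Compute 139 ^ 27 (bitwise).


0b10001011 ^ 0b11011 = 0b10010000 = 144

144


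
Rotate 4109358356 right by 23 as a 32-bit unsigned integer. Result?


Rotate 0b11110100111011111101010100010100 right by 23 (32-bit) = 0b11011111101010100010100111101001 = 3752471017

3752471017


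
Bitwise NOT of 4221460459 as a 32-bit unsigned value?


~0b11111011100111100101111111101011 = 0b100011000011010000000010100 = 73506836 (32-bit unsigned)

73506836


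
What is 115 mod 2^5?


115 & 31 = 19

19


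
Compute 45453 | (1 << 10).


45453 | (1 << 10) = 45453 | 1024 = 46477

46477


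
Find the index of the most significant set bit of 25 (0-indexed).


0b11001. Highest set bit at position 4

4


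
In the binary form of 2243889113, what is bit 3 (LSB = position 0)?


0b10000101101111110000011111011001, position 3 = 1

1


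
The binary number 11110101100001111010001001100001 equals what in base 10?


11110101100001111010001001100001 in decimal = 4119306849

4119306849


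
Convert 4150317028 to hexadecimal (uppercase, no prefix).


4150317028 = F760CFE4 hex

F760CFE4


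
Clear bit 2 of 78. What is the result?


78 & ~(1 << 2) = 74

74


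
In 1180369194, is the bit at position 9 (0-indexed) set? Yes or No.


0b1000110010110110000000100101010, bit 9 = 0. No

No


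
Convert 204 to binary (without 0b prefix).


204 = 11001100 in binary

11001100


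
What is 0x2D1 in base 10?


2D1 hex = 721 decimal

721


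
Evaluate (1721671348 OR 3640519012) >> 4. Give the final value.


Step 1: 1721671348 | 3640519012 = 4278190068
Step 2: 4278190068 >> 4 = 267386879

267386879


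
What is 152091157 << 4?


0b1001000100001011101000010101 << 4 = 0b10010001000010111010000101010000 = 2433458512

2433458512


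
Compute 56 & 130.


0b111000 & 0b10000010 = 0b0 = 0

0


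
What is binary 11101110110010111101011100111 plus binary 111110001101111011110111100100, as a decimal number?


11101110110010111101011100111 + 111110001101111011110111100100 = 1011100000100010011100011001011 = 1544632523

1544632523


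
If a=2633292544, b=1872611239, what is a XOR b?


2633292544 ^ 1872611239 = 4083752103

4083752103


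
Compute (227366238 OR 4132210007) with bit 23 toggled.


Step 1: 227366238 | 4132210007 = 4291679583
Step 2: 4291679583 ^ (1 << 23) = 4291679583 ^ 8388608 = 4283290975

4283290975


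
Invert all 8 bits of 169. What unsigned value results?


169 ^ 255 = 86

86


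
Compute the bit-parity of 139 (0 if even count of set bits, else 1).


0b10001011 has 4 ones => parity 0

0


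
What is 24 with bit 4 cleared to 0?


24 & ~(1 << 4) = 8

8


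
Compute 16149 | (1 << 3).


16149 | (1 << 3) = 16149 | 8 = 16157

16157


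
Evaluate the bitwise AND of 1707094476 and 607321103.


0b1100101110000000011000111001100 & 0b100100001100101111110000001111 = 0b100100000000000011000000001100 = 603992076

603992076


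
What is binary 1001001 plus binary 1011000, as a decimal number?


1001001 + 1011000 = 10100001 = 161

161


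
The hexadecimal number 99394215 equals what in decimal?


99394215 hex = 2570666517 decimal

2570666517


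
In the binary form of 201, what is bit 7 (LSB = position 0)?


0b11001001, position 7 = 1

1


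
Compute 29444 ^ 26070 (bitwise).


0b111001100000100 ^ 0b110010111010110 = 0b1011011010010 = 5842

5842


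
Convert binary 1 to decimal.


1 in decimal = 1

1


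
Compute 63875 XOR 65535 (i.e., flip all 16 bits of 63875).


63875 ^ 65535 = 1660

1660


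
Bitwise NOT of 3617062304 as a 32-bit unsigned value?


~0b11010111100101111111110110100000 = 0b101000011010000000001001011111 = 677904991 (32-bit unsigned)

677904991


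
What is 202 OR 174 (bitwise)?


0b11001010 | 0b10101110 = 0b11101110 = 238

238


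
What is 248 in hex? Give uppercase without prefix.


248 = F8 hex

F8


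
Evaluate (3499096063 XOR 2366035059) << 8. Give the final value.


Step 1: 3499096063 ^ 2366035059 = 1569268620
Step 2: 1569268620 << 8 = 401732766720

401732766720


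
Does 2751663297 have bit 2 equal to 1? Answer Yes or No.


0b10100100000000110000110011000001, bit 2 = 0. No

No


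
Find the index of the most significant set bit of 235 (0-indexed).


0b11101011. Highest set bit at position 7

7


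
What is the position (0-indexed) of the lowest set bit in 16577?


0b100000011000001. Lowest set bit at position 0

0


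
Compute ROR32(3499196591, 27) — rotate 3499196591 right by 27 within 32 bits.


Rotate 0b11010000100100011000000010101111 right by 27 (32-bit) = 0b10010001100000001010111111010 = 305141242

305141242


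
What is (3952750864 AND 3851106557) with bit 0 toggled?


Step 1: 3952750864 & 3851106557 = 3783929872
Step 2: 3783929872 ^ (1 << 0) = 3783929872 ^ 1 = 3783929873

3783929873


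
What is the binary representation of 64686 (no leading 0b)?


64686 = 1111110010101110 in binary

1111110010101110


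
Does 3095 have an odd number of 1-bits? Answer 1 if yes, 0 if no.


0b110000010111 has 6 ones => parity 0

0


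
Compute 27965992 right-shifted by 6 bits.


0b1101010101011101000101000 >> 6 = 0b1101010101011101000 = 436968

436968


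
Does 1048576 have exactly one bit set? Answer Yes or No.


0b100000000000000000000. Only one bit set => Yes

Yes


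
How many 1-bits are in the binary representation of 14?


0b1110 has 3 set bits

3


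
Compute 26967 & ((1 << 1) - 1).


26967 & 1 = 1

1


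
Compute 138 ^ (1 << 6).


138 ^ (1 << 6) = 138 ^ 64 = 202

202


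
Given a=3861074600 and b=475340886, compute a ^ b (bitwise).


3861074600 ^ 475340886 = 4202066686

4202066686


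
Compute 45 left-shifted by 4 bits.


0b101101 << 4 = 0b1011010000 = 720

720


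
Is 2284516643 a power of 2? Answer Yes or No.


0b10001000001010101111010100100011. Multiple bits set => No

No


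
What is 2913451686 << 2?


0b10101101101001111011111010100110 << 2 = 0b1010110110100111101111101010011000 = 11653806744

11653806744


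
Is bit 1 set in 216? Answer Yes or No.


0b11011000, bit 1 = 0. No

No


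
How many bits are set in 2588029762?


0b10011010010000100011001101000010 has 12 set bits

12


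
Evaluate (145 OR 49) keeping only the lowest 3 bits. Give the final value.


Step 1: 145 | 49 = 177
Step 2: 177 & 7 = 1

1


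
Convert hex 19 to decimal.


19 hex = 25 decimal

25


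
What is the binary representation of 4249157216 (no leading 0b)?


4249157216 = 11111101010001001111111001100000 in binary

11111101010001001111111001100000
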